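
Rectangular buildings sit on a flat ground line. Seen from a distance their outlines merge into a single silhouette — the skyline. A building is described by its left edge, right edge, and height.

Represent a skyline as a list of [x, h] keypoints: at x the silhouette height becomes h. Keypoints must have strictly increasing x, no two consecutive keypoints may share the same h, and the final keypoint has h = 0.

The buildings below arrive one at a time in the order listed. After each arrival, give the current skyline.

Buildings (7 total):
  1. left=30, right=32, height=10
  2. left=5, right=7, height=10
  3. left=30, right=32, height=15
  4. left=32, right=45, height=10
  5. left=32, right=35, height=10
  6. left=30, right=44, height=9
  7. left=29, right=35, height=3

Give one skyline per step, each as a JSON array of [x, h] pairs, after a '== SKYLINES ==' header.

== SKYLINES ==
[[30,10],[32,0]]
[[5,10],[7,0],[30,10],[32,0]]
[[5,10],[7,0],[30,15],[32,0]]
[[5,10],[7,0],[30,15],[32,10],[45,0]]
[[5,10],[7,0],[30,15],[32,10],[45,0]]
[[5,10],[7,0],[30,15],[32,10],[45,0]]
[[5,10],[7,0],[29,3],[30,15],[32,10],[45,0]]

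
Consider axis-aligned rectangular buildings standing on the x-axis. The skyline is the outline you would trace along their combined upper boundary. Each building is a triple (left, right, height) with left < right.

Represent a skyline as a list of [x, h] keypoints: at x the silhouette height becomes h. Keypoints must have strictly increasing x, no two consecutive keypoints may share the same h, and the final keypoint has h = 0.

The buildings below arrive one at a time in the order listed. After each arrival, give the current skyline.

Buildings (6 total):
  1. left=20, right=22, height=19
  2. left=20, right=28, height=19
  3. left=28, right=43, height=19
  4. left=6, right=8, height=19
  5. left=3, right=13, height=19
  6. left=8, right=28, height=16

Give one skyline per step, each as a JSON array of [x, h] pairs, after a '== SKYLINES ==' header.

== SKYLINES ==
[[20,19],[22,0]]
[[20,19],[28,0]]
[[20,19],[43,0]]
[[6,19],[8,0],[20,19],[43,0]]
[[3,19],[13,0],[20,19],[43,0]]
[[3,19],[13,16],[20,19],[43,0]]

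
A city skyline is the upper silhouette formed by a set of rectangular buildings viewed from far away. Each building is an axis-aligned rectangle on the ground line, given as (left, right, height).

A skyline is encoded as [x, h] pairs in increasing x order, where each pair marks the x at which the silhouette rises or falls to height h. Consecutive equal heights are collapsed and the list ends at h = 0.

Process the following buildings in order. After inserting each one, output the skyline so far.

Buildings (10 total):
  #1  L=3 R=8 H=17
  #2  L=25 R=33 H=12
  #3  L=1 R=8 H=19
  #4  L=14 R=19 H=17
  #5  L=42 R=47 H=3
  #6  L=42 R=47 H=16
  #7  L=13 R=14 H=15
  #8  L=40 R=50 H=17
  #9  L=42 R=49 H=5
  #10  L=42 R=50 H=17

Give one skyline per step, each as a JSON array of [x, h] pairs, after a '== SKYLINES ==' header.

== SKYLINES ==
[[3,17],[8,0]]
[[3,17],[8,0],[25,12],[33,0]]
[[1,19],[8,0],[25,12],[33,0]]
[[1,19],[8,0],[14,17],[19,0],[25,12],[33,0]]
[[1,19],[8,0],[14,17],[19,0],[25,12],[33,0],[42,3],[47,0]]
[[1,19],[8,0],[14,17],[19,0],[25,12],[33,0],[42,16],[47,0]]
[[1,19],[8,0],[13,15],[14,17],[19,0],[25,12],[33,0],[42,16],[47,0]]
[[1,19],[8,0],[13,15],[14,17],[19,0],[25,12],[33,0],[40,17],[50,0]]
[[1,19],[8,0],[13,15],[14,17],[19,0],[25,12],[33,0],[40,17],[50,0]]
[[1,19],[8,0],[13,15],[14,17],[19,0],[25,12],[33,0],[40,17],[50,0]]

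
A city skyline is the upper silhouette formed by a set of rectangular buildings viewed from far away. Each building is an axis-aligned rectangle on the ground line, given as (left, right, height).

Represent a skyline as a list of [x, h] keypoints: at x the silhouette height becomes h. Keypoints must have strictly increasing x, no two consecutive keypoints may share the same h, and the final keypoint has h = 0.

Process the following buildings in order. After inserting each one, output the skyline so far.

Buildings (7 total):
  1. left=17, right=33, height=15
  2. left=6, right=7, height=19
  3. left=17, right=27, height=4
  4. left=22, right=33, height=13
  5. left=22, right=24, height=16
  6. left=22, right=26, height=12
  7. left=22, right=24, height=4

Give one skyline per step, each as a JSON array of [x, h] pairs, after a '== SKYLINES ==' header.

== SKYLINES ==
[[17,15],[33,0]]
[[6,19],[7,0],[17,15],[33,0]]
[[6,19],[7,0],[17,15],[33,0]]
[[6,19],[7,0],[17,15],[33,0]]
[[6,19],[7,0],[17,15],[22,16],[24,15],[33,0]]
[[6,19],[7,0],[17,15],[22,16],[24,15],[33,0]]
[[6,19],[7,0],[17,15],[22,16],[24,15],[33,0]]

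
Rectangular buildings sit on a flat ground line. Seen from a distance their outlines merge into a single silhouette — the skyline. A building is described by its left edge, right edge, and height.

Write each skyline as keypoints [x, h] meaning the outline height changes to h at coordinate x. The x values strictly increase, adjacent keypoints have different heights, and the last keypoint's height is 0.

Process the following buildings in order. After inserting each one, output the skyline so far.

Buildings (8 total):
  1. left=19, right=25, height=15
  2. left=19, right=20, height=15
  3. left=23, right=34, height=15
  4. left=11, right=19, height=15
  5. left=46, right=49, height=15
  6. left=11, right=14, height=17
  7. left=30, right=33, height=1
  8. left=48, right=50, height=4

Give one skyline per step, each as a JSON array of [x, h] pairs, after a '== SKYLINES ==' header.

== SKYLINES ==
[[19,15],[25,0]]
[[19,15],[25,0]]
[[19,15],[34,0]]
[[11,15],[34,0]]
[[11,15],[34,0],[46,15],[49,0]]
[[11,17],[14,15],[34,0],[46,15],[49,0]]
[[11,17],[14,15],[34,0],[46,15],[49,0]]
[[11,17],[14,15],[34,0],[46,15],[49,4],[50,0]]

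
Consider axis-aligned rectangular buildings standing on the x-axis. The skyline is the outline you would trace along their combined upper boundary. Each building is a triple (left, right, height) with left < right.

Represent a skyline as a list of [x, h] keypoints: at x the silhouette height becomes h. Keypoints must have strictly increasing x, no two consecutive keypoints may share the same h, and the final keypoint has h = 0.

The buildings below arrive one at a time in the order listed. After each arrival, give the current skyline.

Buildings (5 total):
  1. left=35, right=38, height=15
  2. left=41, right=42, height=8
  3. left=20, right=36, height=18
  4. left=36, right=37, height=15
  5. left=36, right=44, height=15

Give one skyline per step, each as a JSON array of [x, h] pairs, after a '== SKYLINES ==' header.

== SKYLINES ==
[[35,15],[38,0]]
[[35,15],[38,0],[41,8],[42,0]]
[[20,18],[36,15],[38,0],[41,8],[42,0]]
[[20,18],[36,15],[38,0],[41,8],[42,0]]
[[20,18],[36,15],[44,0]]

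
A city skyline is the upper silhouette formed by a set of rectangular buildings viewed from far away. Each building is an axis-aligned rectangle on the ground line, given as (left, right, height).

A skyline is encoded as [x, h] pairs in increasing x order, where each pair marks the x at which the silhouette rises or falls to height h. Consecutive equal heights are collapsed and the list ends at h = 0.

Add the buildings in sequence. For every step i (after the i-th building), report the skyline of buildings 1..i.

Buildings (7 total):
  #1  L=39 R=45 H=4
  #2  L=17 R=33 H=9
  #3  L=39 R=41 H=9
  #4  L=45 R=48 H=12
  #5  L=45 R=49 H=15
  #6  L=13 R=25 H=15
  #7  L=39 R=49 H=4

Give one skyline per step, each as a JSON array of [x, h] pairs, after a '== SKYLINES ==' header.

== SKYLINES ==
[[39,4],[45,0]]
[[17,9],[33,0],[39,4],[45,0]]
[[17,9],[33,0],[39,9],[41,4],[45,0]]
[[17,9],[33,0],[39,9],[41,4],[45,12],[48,0]]
[[17,9],[33,0],[39,9],[41,4],[45,15],[49,0]]
[[13,15],[25,9],[33,0],[39,9],[41,4],[45,15],[49,0]]
[[13,15],[25,9],[33,0],[39,9],[41,4],[45,15],[49,0]]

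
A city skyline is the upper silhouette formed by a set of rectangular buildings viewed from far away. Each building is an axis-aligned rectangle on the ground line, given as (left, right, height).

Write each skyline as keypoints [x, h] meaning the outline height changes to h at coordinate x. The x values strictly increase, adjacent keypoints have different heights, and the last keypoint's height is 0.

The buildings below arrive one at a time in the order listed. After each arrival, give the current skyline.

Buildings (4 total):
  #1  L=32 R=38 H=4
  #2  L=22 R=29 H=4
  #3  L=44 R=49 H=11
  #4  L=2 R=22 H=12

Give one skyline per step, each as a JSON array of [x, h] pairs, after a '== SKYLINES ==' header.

== SKYLINES ==
[[32,4],[38,0]]
[[22,4],[29,0],[32,4],[38,0]]
[[22,4],[29,0],[32,4],[38,0],[44,11],[49,0]]
[[2,12],[22,4],[29,0],[32,4],[38,0],[44,11],[49,0]]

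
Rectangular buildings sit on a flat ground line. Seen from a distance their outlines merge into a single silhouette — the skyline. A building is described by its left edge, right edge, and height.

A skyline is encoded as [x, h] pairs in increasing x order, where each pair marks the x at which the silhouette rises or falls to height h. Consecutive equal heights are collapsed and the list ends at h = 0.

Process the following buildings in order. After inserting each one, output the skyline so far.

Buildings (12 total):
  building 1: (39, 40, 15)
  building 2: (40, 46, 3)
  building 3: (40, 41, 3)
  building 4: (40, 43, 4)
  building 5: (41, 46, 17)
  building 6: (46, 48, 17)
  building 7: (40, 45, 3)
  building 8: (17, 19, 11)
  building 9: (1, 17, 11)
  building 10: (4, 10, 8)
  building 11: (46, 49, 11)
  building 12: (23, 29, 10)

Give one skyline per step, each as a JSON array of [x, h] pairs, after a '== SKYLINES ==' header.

== SKYLINES ==
[[39,15],[40,0]]
[[39,15],[40,3],[46,0]]
[[39,15],[40,3],[46,0]]
[[39,15],[40,4],[43,3],[46,0]]
[[39,15],[40,4],[41,17],[46,0]]
[[39,15],[40,4],[41,17],[48,0]]
[[39,15],[40,4],[41,17],[48,0]]
[[17,11],[19,0],[39,15],[40,4],[41,17],[48,0]]
[[1,11],[19,0],[39,15],[40,4],[41,17],[48,0]]
[[1,11],[19,0],[39,15],[40,4],[41,17],[48,0]]
[[1,11],[19,0],[39,15],[40,4],[41,17],[48,11],[49,0]]
[[1,11],[19,0],[23,10],[29,0],[39,15],[40,4],[41,17],[48,11],[49,0]]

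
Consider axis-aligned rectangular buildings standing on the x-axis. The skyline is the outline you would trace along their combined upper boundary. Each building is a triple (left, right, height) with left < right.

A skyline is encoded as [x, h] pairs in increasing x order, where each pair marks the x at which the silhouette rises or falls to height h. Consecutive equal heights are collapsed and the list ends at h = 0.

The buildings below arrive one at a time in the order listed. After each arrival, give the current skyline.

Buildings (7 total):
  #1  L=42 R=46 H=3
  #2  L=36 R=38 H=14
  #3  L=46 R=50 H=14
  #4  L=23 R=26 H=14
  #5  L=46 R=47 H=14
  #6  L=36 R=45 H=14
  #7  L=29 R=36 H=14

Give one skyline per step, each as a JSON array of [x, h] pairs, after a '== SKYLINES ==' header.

== SKYLINES ==
[[42,3],[46,0]]
[[36,14],[38,0],[42,3],[46,0]]
[[36,14],[38,0],[42,3],[46,14],[50,0]]
[[23,14],[26,0],[36,14],[38,0],[42,3],[46,14],[50,0]]
[[23,14],[26,0],[36,14],[38,0],[42,3],[46,14],[50,0]]
[[23,14],[26,0],[36,14],[45,3],[46,14],[50,0]]
[[23,14],[26,0],[29,14],[45,3],[46,14],[50,0]]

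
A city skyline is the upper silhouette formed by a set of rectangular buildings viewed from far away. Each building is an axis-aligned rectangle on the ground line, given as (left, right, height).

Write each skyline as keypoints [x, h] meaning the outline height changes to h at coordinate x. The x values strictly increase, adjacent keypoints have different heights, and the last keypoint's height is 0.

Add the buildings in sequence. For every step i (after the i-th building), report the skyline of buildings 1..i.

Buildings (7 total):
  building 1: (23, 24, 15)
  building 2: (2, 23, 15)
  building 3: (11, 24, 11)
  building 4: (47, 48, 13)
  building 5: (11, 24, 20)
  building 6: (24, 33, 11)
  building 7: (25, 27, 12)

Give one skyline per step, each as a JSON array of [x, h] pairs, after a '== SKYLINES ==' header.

== SKYLINES ==
[[23,15],[24,0]]
[[2,15],[24,0]]
[[2,15],[24,0]]
[[2,15],[24,0],[47,13],[48,0]]
[[2,15],[11,20],[24,0],[47,13],[48,0]]
[[2,15],[11,20],[24,11],[33,0],[47,13],[48,0]]
[[2,15],[11,20],[24,11],[25,12],[27,11],[33,0],[47,13],[48,0]]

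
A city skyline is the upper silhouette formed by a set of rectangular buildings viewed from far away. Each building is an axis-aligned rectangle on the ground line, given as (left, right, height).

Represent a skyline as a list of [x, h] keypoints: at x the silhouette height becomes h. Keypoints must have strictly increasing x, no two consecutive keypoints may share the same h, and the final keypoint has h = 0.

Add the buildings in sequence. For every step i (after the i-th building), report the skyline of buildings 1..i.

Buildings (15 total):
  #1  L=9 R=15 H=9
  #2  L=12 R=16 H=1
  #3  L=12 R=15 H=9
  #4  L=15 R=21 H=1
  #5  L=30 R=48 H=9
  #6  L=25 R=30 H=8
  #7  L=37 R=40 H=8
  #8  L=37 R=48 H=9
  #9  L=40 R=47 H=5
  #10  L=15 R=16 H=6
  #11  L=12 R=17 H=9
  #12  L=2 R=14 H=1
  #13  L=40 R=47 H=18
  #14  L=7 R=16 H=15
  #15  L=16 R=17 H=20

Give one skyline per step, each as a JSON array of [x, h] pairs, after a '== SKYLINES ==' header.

== SKYLINES ==
[[9,9],[15,0]]
[[9,9],[15,1],[16,0]]
[[9,9],[15,1],[16,0]]
[[9,9],[15,1],[21,0]]
[[9,9],[15,1],[21,0],[30,9],[48,0]]
[[9,9],[15,1],[21,0],[25,8],[30,9],[48,0]]
[[9,9],[15,1],[21,0],[25,8],[30,9],[48,0]]
[[9,9],[15,1],[21,0],[25,8],[30,9],[48,0]]
[[9,9],[15,1],[21,0],[25,8],[30,9],[48,0]]
[[9,9],[15,6],[16,1],[21,0],[25,8],[30,9],[48,0]]
[[9,9],[17,1],[21,0],[25,8],[30,9],[48,0]]
[[2,1],[9,9],[17,1],[21,0],[25,8],[30,9],[48,0]]
[[2,1],[9,9],[17,1],[21,0],[25,8],[30,9],[40,18],[47,9],[48,0]]
[[2,1],[7,15],[16,9],[17,1],[21,0],[25,8],[30,9],[40,18],[47,9],[48,0]]
[[2,1],[7,15],[16,20],[17,1],[21,0],[25,8],[30,9],[40,18],[47,9],[48,0]]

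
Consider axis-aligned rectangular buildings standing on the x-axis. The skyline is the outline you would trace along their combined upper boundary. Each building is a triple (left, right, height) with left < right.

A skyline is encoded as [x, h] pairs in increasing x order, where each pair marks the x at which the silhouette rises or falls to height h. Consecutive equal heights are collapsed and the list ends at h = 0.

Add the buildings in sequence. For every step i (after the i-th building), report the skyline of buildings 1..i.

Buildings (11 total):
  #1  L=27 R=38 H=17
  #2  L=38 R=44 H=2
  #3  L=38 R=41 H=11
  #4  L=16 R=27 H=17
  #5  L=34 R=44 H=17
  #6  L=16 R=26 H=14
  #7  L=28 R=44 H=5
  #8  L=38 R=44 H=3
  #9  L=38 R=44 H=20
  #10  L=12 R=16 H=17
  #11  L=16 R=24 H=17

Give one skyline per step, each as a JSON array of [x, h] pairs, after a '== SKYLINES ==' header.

== SKYLINES ==
[[27,17],[38,0]]
[[27,17],[38,2],[44,0]]
[[27,17],[38,11],[41,2],[44,0]]
[[16,17],[38,11],[41,2],[44,0]]
[[16,17],[44,0]]
[[16,17],[44,0]]
[[16,17],[44,0]]
[[16,17],[44,0]]
[[16,17],[38,20],[44,0]]
[[12,17],[38,20],[44,0]]
[[12,17],[38,20],[44,0]]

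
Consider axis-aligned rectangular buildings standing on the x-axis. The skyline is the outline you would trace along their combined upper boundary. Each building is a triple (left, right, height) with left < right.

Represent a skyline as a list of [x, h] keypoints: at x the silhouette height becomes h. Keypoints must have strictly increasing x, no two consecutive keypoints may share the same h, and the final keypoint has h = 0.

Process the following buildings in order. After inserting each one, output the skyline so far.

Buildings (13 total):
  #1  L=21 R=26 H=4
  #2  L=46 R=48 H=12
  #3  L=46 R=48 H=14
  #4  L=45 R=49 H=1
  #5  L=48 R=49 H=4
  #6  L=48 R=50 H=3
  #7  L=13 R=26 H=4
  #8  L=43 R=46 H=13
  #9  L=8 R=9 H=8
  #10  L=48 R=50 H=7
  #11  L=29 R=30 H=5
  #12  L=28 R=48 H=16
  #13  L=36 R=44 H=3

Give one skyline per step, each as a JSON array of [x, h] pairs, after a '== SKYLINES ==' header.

== SKYLINES ==
[[21,4],[26,0]]
[[21,4],[26,0],[46,12],[48,0]]
[[21,4],[26,0],[46,14],[48,0]]
[[21,4],[26,0],[45,1],[46,14],[48,1],[49,0]]
[[21,4],[26,0],[45,1],[46,14],[48,4],[49,0]]
[[21,4],[26,0],[45,1],[46,14],[48,4],[49,3],[50,0]]
[[13,4],[26,0],[45,1],[46,14],[48,4],[49,3],[50,0]]
[[13,4],[26,0],[43,13],[46,14],[48,4],[49,3],[50,0]]
[[8,8],[9,0],[13,4],[26,0],[43,13],[46,14],[48,4],[49,3],[50,0]]
[[8,8],[9,0],[13,4],[26,0],[43,13],[46,14],[48,7],[50,0]]
[[8,8],[9,0],[13,4],[26,0],[29,5],[30,0],[43,13],[46,14],[48,7],[50,0]]
[[8,8],[9,0],[13,4],[26,0],[28,16],[48,7],[50,0]]
[[8,8],[9,0],[13,4],[26,0],[28,16],[48,7],[50,0]]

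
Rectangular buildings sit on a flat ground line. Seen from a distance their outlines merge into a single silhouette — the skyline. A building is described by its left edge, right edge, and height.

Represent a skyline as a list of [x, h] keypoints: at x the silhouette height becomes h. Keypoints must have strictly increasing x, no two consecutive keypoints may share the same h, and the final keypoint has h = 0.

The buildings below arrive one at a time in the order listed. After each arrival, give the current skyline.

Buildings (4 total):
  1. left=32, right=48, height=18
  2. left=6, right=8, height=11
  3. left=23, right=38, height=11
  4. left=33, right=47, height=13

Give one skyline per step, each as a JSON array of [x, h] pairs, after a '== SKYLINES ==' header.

== SKYLINES ==
[[32,18],[48,0]]
[[6,11],[8,0],[32,18],[48,0]]
[[6,11],[8,0],[23,11],[32,18],[48,0]]
[[6,11],[8,0],[23,11],[32,18],[48,0]]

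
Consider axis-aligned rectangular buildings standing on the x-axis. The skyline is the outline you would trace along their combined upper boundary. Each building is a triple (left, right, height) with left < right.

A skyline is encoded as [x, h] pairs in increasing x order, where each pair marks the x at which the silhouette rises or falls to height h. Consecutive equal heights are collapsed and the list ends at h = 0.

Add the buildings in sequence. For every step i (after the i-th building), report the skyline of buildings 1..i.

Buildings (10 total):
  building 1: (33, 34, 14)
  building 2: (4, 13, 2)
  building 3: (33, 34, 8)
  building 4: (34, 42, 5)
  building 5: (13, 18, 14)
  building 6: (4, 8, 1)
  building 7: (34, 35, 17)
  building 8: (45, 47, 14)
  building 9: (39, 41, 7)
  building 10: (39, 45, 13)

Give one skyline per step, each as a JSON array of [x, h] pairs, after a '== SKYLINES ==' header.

== SKYLINES ==
[[33,14],[34,0]]
[[4,2],[13,0],[33,14],[34,0]]
[[4,2],[13,0],[33,14],[34,0]]
[[4,2],[13,0],[33,14],[34,5],[42,0]]
[[4,2],[13,14],[18,0],[33,14],[34,5],[42,0]]
[[4,2],[13,14],[18,0],[33,14],[34,5],[42,0]]
[[4,2],[13,14],[18,0],[33,14],[34,17],[35,5],[42,0]]
[[4,2],[13,14],[18,0],[33,14],[34,17],[35,5],[42,0],[45,14],[47,0]]
[[4,2],[13,14],[18,0],[33,14],[34,17],[35,5],[39,7],[41,5],[42,0],[45,14],[47,0]]
[[4,2],[13,14],[18,0],[33,14],[34,17],[35,5],[39,13],[45,14],[47,0]]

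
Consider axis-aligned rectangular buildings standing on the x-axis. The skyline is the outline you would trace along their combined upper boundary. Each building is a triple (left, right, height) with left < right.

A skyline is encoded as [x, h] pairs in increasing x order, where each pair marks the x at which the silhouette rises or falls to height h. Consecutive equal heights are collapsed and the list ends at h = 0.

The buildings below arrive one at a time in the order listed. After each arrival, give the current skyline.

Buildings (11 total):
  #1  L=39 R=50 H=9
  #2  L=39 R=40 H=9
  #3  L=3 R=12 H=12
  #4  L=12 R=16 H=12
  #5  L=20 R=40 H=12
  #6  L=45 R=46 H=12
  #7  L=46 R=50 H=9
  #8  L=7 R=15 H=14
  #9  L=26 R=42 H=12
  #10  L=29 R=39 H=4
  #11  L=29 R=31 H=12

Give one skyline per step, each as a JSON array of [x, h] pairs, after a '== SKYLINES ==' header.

== SKYLINES ==
[[39,9],[50,0]]
[[39,9],[50,0]]
[[3,12],[12,0],[39,9],[50,0]]
[[3,12],[16,0],[39,9],[50,0]]
[[3,12],[16,0],[20,12],[40,9],[50,0]]
[[3,12],[16,0],[20,12],[40,9],[45,12],[46,9],[50,0]]
[[3,12],[16,0],[20,12],[40,9],[45,12],[46,9],[50,0]]
[[3,12],[7,14],[15,12],[16,0],[20,12],[40,9],[45,12],[46,9],[50,0]]
[[3,12],[7,14],[15,12],[16,0],[20,12],[42,9],[45,12],[46,9],[50,0]]
[[3,12],[7,14],[15,12],[16,0],[20,12],[42,9],[45,12],[46,9],[50,0]]
[[3,12],[7,14],[15,12],[16,0],[20,12],[42,9],[45,12],[46,9],[50,0]]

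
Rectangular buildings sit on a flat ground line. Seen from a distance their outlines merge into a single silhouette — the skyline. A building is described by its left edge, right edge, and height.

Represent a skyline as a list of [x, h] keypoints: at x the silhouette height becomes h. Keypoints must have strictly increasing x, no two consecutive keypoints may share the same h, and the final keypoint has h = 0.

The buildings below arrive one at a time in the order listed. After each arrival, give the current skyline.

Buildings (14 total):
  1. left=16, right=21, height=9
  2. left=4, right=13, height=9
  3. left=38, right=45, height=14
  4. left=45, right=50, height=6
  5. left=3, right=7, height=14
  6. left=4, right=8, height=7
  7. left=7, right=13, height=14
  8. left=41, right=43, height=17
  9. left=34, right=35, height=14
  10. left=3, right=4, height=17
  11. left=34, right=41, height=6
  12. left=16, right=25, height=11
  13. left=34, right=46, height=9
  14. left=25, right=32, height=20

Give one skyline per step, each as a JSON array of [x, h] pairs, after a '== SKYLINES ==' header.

== SKYLINES ==
[[16,9],[21,0]]
[[4,9],[13,0],[16,9],[21,0]]
[[4,9],[13,0],[16,9],[21,0],[38,14],[45,0]]
[[4,9],[13,0],[16,9],[21,0],[38,14],[45,6],[50,0]]
[[3,14],[7,9],[13,0],[16,9],[21,0],[38,14],[45,6],[50,0]]
[[3,14],[7,9],[13,0],[16,9],[21,0],[38,14],[45,6],[50,0]]
[[3,14],[13,0],[16,9],[21,0],[38,14],[45,6],[50,0]]
[[3,14],[13,0],[16,9],[21,0],[38,14],[41,17],[43,14],[45,6],[50,0]]
[[3,14],[13,0],[16,9],[21,0],[34,14],[35,0],[38,14],[41,17],[43,14],[45,6],[50,0]]
[[3,17],[4,14],[13,0],[16,9],[21,0],[34,14],[35,0],[38,14],[41,17],[43,14],[45,6],[50,0]]
[[3,17],[4,14],[13,0],[16,9],[21,0],[34,14],[35,6],[38,14],[41,17],[43,14],[45,6],[50,0]]
[[3,17],[4,14],[13,0],[16,11],[25,0],[34,14],[35,6],[38,14],[41,17],[43,14],[45,6],[50,0]]
[[3,17],[4,14],[13,0],[16,11],[25,0],[34,14],[35,9],[38,14],[41,17],[43,14],[45,9],[46,6],[50,0]]
[[3,17],[4,14],[13,0],[16,11],[25,20],[32,0],[34,14],[35,9],[38,14],[41,17],[43,14],[45,9],[46,6],[50,0]]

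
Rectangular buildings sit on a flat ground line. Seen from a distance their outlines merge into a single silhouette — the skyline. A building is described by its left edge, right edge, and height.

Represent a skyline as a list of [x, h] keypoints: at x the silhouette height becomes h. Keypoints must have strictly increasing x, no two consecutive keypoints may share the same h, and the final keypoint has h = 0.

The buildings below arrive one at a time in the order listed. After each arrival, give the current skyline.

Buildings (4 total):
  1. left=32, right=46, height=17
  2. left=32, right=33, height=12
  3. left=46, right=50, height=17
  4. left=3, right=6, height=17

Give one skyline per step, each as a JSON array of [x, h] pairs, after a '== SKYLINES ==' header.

== SKYLINES ==
[[32,17],[46,0]]
[[32,17],[46,0]]
[[32,17],[50,0]]
[[3,17],[6,0],[32,17],[50,0]]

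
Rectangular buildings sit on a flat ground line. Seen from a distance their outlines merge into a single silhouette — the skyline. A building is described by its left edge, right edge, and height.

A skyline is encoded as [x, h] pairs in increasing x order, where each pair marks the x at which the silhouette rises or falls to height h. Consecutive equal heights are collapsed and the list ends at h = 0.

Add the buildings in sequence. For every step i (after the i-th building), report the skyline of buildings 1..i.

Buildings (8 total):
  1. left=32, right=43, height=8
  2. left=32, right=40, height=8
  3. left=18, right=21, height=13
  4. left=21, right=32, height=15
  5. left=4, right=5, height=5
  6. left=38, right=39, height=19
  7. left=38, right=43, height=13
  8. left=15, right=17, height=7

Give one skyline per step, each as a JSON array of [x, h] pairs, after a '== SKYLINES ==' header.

== SKYLINES ==
[[32,8],[43,0]]
[[32,8],[43,0]]
[[18,13],[21,0],[32,8],[43,0]]
[[18,13],[21,15],[32,8],[43,0]]
[[4,5],[5,0],[18,13],[21,15],[32,8],[43,0]]
[[4,5],[5,0],[18,13],[21,15],[32,8],[38,19],[39,8],[43,0]]
[[4,5],[5,0],[18,13],[21,15],[32,8],[38,19],[39,13],[43,0]]
[[4,5],[5,0],[15,7],[17,0],[18,13],[21,15],[32,8],[38,19],[39,13],[43,0]]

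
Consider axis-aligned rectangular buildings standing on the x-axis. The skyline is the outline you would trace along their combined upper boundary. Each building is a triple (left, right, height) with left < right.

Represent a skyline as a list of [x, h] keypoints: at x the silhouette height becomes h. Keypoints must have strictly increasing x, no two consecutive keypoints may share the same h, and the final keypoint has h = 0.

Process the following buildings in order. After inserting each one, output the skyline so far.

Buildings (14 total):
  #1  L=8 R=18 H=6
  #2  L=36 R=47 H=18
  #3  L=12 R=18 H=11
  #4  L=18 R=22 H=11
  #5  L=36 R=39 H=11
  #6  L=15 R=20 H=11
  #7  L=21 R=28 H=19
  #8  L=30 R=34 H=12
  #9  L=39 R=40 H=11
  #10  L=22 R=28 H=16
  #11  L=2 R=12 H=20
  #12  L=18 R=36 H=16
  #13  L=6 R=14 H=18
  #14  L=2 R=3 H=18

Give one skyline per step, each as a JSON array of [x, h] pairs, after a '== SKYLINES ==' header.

== SKYLINES ==
[[8,6],[18,0]]
[[8,6],[18,0],[36,18],[47,0]]
[[8,6],[12,11],[18,0],[36,18],[47,0]]
[[8,6],[12,11],[22,0],[36,18],[47,0]]
[[8,6],[12,11],[22,0],[36,18],[47,0]]
[[8,6],[12,11],[22,0],[36,18],[47,0]]
[[8,6],[12,11],[21,19],[28,0],[36,18],[47,0]]
[[8,6],[12,11],[21,19],[28,0],[30,12],[34,0],[36,18],[47,0]]
[[8,6],[12,11],[21,19],[28,0],[30,12],[34,0],[36,18],[47,0]]
[[8,6],[12,11],[21,19],[28,0],[30,12],[34,0],[36,18],[47,0]]
[[2,20],[12,11],[21,19],[28,0],[30,12],[34,0],[36,18],[47,0]]
[[2,20],[12,11],[18,16],[21,19],[28,16],[36,18],[47,0]]
[[2,20],[12,18],[14,11],[18,16],[21,19],[28,16],[36,18],[47,0]]
[[2,20],[12,18],[14,11],[18,16],[21,19],[28,16],[36,18],[47,0]]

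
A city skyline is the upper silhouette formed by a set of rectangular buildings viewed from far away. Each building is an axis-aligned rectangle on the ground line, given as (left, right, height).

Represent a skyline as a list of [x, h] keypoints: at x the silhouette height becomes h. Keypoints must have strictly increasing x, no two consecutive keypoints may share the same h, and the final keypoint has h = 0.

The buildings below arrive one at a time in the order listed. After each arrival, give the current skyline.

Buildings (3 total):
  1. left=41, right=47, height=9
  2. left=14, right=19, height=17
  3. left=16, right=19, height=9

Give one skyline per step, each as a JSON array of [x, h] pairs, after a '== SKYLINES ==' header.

== SKYLINES ==
[[41,9],[47,0]]
[[14,17],[19,0],[41,9],[47,0]]
[[14,17],[19,0],[41,9],[47,0]]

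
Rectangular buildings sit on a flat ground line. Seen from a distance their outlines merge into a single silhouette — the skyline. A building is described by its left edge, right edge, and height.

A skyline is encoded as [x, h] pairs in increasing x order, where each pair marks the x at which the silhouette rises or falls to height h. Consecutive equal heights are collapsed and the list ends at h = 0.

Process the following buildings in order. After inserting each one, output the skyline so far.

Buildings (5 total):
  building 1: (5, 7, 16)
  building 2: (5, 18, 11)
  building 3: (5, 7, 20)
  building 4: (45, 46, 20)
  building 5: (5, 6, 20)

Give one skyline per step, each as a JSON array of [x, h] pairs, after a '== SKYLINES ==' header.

== SKYLINES ==
[[5,16],[7,0]]
[[5,16],[7,11],[18,0]]
[[5,20],[7,11],[18,0]]
[[5,20],[7,11],[18,0],[45,20],[46,0]]
[[5,20],[7,11],[18,0],[45,20],[46,0]]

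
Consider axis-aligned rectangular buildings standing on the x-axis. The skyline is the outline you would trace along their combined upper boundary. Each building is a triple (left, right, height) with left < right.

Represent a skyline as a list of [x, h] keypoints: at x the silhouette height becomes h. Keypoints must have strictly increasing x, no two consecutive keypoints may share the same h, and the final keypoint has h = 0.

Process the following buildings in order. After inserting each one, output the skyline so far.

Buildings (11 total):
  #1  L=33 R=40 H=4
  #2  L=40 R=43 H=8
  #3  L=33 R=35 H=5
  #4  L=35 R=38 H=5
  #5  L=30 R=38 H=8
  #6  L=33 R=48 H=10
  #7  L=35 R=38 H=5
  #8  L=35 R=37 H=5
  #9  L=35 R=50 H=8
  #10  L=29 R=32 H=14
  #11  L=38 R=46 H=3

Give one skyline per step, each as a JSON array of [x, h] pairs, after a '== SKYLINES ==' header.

== SKYLINES ==
[[33,4],[40,0]]
[[33,4],[40,8],[43,0]]
[[33,5],[35,4],[40,8],[43,0]]
[[33,5],[38,4],[40,8],[43,0]]
[[30,8],[38,4],[40,8],[43,0]]
[[30,8],[33,10],[48,0]]
[[30,8],[33,10],[48,0]]
[[30,8],[33,10],[48,0]]
[[30,8],[33,10],[48,8],[50,0]]
[[29,14],[32,8],[33,10],[48,8],[50,0]]
[[29,14],[32,8],[33,10],[48,8],[50,0]]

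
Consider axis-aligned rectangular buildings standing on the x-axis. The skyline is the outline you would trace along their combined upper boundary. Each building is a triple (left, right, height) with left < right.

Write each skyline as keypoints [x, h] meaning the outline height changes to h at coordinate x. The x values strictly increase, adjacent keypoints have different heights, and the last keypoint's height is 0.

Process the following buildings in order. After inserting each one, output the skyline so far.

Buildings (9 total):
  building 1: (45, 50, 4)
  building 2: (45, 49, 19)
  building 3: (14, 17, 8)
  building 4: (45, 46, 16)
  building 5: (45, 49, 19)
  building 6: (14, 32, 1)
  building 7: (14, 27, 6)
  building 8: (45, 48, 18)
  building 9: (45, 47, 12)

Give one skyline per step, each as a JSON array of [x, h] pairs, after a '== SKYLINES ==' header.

== SKYLINES ==
[[45,4],[50,0]]
[[45,19],[49,4],[50,0]]
[[14,8],[17,0],[45,19],[49,4],[50,0]]
[[14,8],[17,0],[45,19],[49,4],[50,0]]
[[14,8],[17,0],[45,19],[49,4],[50,0]]
[[14,8],[17,1],[32,0],[45,19],[49,4],[50,0]]
[[14,8],[17,6],[27,1],[32,0],[45,19],[49,4],[50,0]]
[[14,8],[17,6],[27,1],[32,0],[45,19],[49,4],[50,0]]
[[14,8],[17,6],[27,1],[32,0],[45,19],[49,4],[50,0]]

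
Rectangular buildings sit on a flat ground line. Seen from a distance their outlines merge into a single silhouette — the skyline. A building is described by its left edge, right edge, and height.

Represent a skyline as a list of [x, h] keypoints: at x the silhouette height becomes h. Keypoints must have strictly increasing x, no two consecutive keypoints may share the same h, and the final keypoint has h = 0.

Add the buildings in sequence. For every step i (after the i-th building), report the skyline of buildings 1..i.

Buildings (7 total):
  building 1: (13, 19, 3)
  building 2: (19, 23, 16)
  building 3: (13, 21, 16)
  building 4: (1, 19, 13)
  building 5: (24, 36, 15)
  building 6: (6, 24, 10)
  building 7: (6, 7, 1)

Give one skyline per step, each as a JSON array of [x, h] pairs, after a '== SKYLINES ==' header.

== SKYLINES ==
[[13,3],[19,0]]
[[13,3],[19,16],[23,0]]
[[13,16],[23,0]]
[[1,13],[13,16],[23,0]]
[[1,13],[13,16],[23,0],[24,15],[36,0]]
[[1,13],[13,16],[23,10],[24,15],[36,0]]
[[1,13],[13,16],[23,10],[24,15],[36,0]]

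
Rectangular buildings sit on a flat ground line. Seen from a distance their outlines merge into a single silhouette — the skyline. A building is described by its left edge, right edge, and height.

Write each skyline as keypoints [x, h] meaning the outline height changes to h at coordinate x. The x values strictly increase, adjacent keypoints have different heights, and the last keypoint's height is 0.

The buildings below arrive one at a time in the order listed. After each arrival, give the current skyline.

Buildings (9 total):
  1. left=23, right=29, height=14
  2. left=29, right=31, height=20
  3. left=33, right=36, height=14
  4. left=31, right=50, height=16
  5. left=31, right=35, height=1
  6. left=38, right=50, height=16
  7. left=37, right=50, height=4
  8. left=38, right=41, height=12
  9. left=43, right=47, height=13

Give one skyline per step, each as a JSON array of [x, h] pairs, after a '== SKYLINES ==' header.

== SKYLINES ==
[[23,14],[29,0]]
[[23,14],[29,20],[31,0]]
[[23,14],[29,20],[31,0],[33,14],[36,0]]
[[23,14],[29,20],[31,16],[50,0]]
[[23,14],[29,20],[31,16],[50,0]]
[[23,14],[29,20],[31,16],[50,0]]
[[23,14],[29,20],[31,16],[50,0]]
[[23,14],[29,20],[31,16],[50,0]]
[[23,14],[29,20],[31,16],[50,0]]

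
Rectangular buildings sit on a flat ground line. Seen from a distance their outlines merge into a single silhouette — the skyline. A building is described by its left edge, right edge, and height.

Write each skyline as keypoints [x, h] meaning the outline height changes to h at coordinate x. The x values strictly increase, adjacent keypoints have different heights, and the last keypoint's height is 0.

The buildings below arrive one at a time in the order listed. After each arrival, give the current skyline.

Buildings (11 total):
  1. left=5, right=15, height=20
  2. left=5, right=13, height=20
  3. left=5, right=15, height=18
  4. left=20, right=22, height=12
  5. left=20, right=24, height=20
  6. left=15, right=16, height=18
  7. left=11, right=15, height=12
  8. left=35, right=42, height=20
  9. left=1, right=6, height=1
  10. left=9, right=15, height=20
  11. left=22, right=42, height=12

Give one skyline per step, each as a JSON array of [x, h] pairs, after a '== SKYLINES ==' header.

== SKYLINES ==
[[5,20],[15,0]]
[[5,20],[15,0]]
[[5,20],[15,0]]
[[5,20],[15,0],[20,12],[22,0]]
[[5,20],[15,0],[20,20],[24,0]]
[[5,20],[15,18],[16,0],[20,20],[24,0]]
[[5,20],[15,18],[16,0],[20,20],[24,0]]
[[5,20],[15,18],[16,0],[20,20],[24,0],[35,20],[42,0]]
[[1,1],[5,20],[15,18],[16,0],[20,20],[24,0],[35,20],[42,0]]
[[1,1],[5,20],[15,18],[16,0],[20,20],[24,0],[35,20],[42,0]]
[[1,1],[5,20],[15,18],[16,0],[20,20],[24,12],[35,20],[42,0]]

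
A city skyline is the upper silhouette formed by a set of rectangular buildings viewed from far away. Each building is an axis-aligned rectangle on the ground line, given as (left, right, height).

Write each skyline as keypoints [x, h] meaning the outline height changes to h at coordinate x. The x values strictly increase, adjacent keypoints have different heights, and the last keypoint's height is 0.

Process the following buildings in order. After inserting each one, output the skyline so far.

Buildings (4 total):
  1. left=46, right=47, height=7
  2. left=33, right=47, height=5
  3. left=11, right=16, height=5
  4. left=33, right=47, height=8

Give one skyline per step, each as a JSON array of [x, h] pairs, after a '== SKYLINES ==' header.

== SKYLINES ==
[[46,7],[47,0]]
[[33,5],[46,7],[47,0]]
[[11,5],[16,0],[33,5],[46,7],[47,0]]
[[11,5],[16,0],[33,8],[47,0]]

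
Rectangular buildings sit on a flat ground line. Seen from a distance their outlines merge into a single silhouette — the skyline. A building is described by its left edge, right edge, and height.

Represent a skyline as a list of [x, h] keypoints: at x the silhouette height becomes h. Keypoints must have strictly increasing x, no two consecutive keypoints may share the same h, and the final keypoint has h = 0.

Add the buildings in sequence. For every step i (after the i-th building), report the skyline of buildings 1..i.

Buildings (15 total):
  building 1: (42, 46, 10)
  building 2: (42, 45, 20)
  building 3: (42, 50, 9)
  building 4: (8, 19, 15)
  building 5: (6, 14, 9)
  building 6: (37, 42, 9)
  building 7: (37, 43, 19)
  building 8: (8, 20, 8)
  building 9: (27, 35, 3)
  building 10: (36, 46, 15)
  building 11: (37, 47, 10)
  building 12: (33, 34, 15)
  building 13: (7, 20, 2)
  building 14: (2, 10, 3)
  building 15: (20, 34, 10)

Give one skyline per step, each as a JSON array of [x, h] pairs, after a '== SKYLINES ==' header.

== SKYLINES ==
[[42,10],[46,0]]
[[42,20],[45,10],[46,0]]
[[42,20],[45,10],[46,9],[50,0]]
[[8,15],[19,0],[42,20],[45,10],[46,9],[50,0]]
[[6,9],[8,15],[19,0],[42,20],[45,10],[46,9],[50,0]]
[[6,9],[8,15],[19,0],[37,9],[42,20],[45,10],[46,9],[50,0]]
[[6,9],[8,15],[19,0],[37,19],[42,20],[45,10],[46,9],[50,0]]
[[6,9],[8,15],[19,8],[20,0],[37,19],[42,20],[45,10],[46,9],[50,0]]
[[6,9],[8,15],[19,8],[20,0],[27,3],[35,0],[37,19],[42,20],[45,10],[46,9],[50,0]]
[[6,9],[8,15],[19,8],[20,0],[27,3],[35,0],[36,15],[37,19],[42,20],[45,15],[46,9],[50,0]]
[[6,9],[8,15],[19,8],[20,0],[27,3],[35,0],[36,15],[37,19],[42,20],[45,15],[46,10],[47,9],[50,0]]
[[6,9],[8,15],[19,8],[20,0],[27,3],[33,15],[34,3],[35,0],[36,15],[37,19],[42,20],[45,15],[46,10],[47,9],[50,0]]
[[6,9],[8,15],[19,8],[20,0],[27,3],[33,15],[34,3],[35,0],[36,15],[37,19],[42,20],[45,15],[46,10],[47,9],[50,0]]
[[2,3],[6,9],[8,15],[19,8],[20,0],[27,3],[33,15],[34,3],[35,0],[36,15],[37,19],[42,20],[45,15],[46,10],[47,9],[50,0]]
[[2,3],[6,9],[8,15],[19,8],[20,10],[33,15],[34,3],[35,0],[36,15],[37,19],[42,20],[45,15],[46,10],[47,9],[50,0]]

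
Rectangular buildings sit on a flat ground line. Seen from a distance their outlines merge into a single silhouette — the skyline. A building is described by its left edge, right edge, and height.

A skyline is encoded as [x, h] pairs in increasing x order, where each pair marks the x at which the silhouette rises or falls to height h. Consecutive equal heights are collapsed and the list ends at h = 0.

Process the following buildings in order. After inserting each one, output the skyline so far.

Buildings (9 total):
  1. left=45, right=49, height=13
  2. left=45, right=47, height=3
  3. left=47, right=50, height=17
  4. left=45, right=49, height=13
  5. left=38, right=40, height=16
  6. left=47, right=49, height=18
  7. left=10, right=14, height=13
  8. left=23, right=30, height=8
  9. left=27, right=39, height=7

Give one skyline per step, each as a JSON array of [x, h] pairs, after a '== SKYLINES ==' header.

== SKYLINES ==
[[45,13],[49,0]]
[[45,13],[49,0]]
[[45,13],[47,17],[50,0]]
[[45,13],[47,17],[50,0]]
[[38,16],[40,0],[45,13],[47,17],[50,0]]
[[38,16],[40,0],[45,13],[47,18],[49,17],[50,0]]
[[10,13],[14,0],[38,16],[40,0],[45,13],[47,18],[49,17],[50,0]]
[[10,13],[14,0],[23,8],[30,0],[38,16],[40,0],[45,13],[47,18],[49,17],[50,0]]
[[10,13],[14,0],[23,8],[30,7],[38,16],[40,0],[45,13],[47,18],[49,17],[50,0]]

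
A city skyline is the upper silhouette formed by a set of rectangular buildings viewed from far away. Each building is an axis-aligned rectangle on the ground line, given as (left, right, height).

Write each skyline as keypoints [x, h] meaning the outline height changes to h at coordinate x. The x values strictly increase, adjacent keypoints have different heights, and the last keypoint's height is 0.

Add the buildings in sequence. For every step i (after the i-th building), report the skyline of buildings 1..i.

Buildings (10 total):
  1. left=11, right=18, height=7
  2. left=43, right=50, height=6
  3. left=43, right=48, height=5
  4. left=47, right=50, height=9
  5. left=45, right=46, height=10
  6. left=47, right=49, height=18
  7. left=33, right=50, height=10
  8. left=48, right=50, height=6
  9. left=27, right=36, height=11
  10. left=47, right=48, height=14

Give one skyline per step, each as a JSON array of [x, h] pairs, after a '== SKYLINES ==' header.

== SKYLINES ==
[[11,7],[18,0]]
[[11,7],[18,0],[43,6],[50,0]]
[[11,7],[18,0],[43,6],[50,0]]
[[11,7],[18,0],[43,6],[47,9],[50,0]]
[[11,7],[18,0],[43,6],[45,10],[46,6],[47,9],[50,0]]
[[11,7],[18,0],[43,6],[45,10],[46,6],[47,18],[49,9],[50,0]]
[[11,7],[18,0],[33,10],[47,18],[49,10],[50,0]]
[[11,7],[18,0],[33,10],[47,18],[49,10],[50,0]]
[[11,7],[18,0],[27,11],[36,10],[47,18],[49,10],[50,0]]
[[11,7],[18,0],[27,11],[36,10],[47,18],[49,10],[50,0]]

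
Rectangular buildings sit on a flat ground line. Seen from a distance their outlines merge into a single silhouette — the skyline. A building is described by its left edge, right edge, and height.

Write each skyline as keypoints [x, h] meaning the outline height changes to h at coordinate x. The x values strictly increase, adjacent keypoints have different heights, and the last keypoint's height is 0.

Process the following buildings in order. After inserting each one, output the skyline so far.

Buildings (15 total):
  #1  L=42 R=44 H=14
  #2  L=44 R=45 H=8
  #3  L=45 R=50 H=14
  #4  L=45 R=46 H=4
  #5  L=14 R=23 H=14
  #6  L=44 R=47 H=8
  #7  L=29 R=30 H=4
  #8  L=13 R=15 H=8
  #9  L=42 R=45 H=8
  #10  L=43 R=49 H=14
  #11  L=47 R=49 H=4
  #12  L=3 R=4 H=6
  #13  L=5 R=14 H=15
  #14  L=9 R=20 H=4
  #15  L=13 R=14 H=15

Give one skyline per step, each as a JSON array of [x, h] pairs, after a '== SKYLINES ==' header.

== SKYLINES ==
[[42,14],[44,0]]
[[42,14],[44,8],[45,0]]
[[42,14],[44,8],[45,14],[50,0]]
[[42,14],[44,8],[45,14],[50,0]]
[[14,14],[23,0],[42,14],[44,8],[45,14],[50,0]]
[[14,14],[23,0],[42,14],[44,8],[45,14],[50,0]]
[[14,14],[23,0],[29,4],[30,0],[42,14],[44,8],[45,14],[50,0]]
[[13,8],[14,14],[23,0],[29,4],[30,0],[42,14],[44,8],[45,14],[50,0]]
[[13,8],[14,14],[23,0],[29,4],[30,0],[42,14],[44,8],[45,14],[50,0]]
[[13,8],[14,14],[23,0],[29,4],[30,0],[42,14],[50,0]]
[[13,8],[14,14],[23,0],[29,4],[30,0],[42,14],[50,0]]
[[3,6],[4,0],[13,8],[14,14],[23,0],[29,4],[30,0],[42,14],[50,0]]
[[3,6],[4,0],[5,15],[14,14],[23,0],[29,4],[30,0],[42,14],[50,0]]
[[3,6],[4,0],[5,15],[14,14],[23,0],[29,4],[30,0],[42,14],[50,0]]
[[3,6],[4,0],[5,15],[14,14],[23,0],[29,4],[30,0],[42,14],[50,0]]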